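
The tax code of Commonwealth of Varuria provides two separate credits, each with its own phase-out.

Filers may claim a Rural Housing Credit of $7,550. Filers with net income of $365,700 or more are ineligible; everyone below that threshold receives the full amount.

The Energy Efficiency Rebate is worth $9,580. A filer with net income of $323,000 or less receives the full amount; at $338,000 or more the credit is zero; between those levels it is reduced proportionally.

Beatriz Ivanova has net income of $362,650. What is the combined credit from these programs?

Rural Housing Credit: $362,650 is below the $365,700 cutoff, so the full $7,550 applies.
Energy Efficiency Rebate: $362,650 is at or above $338,000, so the credit is $0.
Total: $7,550 + $0 = $7,550.

$7,550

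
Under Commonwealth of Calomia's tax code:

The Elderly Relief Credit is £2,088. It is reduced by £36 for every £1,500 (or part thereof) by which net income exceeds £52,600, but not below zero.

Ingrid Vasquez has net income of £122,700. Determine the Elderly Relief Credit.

£396

Elderly Relief Credit: income exceeds £52,600 by £70,100, which is 47 full-or-partial £1,500 increments; reduction = 47 × £36 = £1,692, leaving £396.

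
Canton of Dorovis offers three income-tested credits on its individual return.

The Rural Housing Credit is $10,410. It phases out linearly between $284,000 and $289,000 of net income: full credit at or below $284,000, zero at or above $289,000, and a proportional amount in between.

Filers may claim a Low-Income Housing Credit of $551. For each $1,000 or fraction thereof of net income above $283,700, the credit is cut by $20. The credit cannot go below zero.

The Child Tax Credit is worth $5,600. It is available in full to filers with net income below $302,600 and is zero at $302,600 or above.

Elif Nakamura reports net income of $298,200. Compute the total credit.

Rural Housing Credit: $298,200 is at or above $289,000, so the credit is $0.
Low-Income Housing Credit: income exceeds $283,700 by $14,500, which is 15 full-or-partial $1,000 increments; reduction = 15 × $20 = $300, leaving $251.
Child Tax Credit: $298,200 is below the $302,600 cutoff, so the full $5,600 applies.
Total: $0 + $251 + $5,600 = $5,851.

$5,851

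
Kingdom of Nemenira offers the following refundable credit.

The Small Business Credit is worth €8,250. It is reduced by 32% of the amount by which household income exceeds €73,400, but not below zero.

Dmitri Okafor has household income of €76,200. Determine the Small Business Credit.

Small Business Credit: 32% of the €2,800 excess over €73,400 is €896; credit = €8,250 − €896 = €7,354.

€7,354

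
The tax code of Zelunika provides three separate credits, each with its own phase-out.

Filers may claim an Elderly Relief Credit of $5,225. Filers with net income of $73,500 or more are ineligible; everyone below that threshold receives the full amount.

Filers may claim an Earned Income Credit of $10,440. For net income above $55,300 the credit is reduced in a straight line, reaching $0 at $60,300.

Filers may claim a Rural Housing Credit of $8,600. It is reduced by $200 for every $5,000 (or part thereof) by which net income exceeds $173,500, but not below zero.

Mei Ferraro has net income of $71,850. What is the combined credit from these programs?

$13,825

Elderly Relief Credit: $71,850 is below the $73,500 cutoff, so the full $5,225 applies.
Earned Income Credit: $71,850 is at or above $60,300, so the credit is $0.
Rural Housing Credit: $71,850 is at or below the $173,500 threshold, so the full $8,600 applies.
Total: $5,225 + $0 + $8,600 = $13,825.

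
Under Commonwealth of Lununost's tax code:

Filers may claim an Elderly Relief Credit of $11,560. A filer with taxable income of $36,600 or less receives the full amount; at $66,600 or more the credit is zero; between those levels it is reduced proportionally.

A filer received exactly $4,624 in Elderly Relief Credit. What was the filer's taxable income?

$54,600

$4,624 is 4,624/11,560 of the full $11,560, so 6,936/11,560 of the $30,000 range has been used: income = $36,600 + $30,000 × 6,936/11,560 = $54,600.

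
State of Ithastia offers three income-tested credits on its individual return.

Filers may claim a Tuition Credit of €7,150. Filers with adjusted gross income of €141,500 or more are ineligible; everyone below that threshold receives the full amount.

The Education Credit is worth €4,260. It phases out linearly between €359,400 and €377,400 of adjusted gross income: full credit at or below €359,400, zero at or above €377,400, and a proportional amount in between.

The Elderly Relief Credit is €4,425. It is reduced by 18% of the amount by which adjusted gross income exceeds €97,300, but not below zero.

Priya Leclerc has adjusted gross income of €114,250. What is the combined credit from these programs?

Tuition Credit: €114,250 is below the €141,500 cutoff, so the full €7,150 applies.
Education Credit: €114,250 is at or below the €359,400 threshold, so the full €4,260 applies.
Elderly Relief Credit: 18% of the €16,950 excess over €97,300 is €3,051; credit = €4,425 − €3,051 = €1,374.
Total: €7,150 + €4,260 + €1,374 = €12,784.

€12,784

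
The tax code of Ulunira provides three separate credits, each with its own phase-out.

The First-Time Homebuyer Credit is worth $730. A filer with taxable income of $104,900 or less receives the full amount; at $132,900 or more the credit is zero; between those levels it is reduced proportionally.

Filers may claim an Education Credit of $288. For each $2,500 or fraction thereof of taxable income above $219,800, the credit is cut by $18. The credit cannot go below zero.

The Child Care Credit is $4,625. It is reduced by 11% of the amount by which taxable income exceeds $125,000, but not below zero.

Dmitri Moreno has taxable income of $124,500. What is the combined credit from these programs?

First-Time Homebuyer Credit: $124,500 is $19,600 into a $28,000 phase-out range, leaving 8,400/28,000 of the credit: $730 × 8,400/28,000 = $219.
Education Credit: $124,500 is at or below the $219,800 threshold, so the full $288 applies.
Child Care Credit: $124,500 is at or below the $125,000 threshold, so the full $4,625 applies.
Total: $219 + $288 + $4,625 = $5,132.

$5,132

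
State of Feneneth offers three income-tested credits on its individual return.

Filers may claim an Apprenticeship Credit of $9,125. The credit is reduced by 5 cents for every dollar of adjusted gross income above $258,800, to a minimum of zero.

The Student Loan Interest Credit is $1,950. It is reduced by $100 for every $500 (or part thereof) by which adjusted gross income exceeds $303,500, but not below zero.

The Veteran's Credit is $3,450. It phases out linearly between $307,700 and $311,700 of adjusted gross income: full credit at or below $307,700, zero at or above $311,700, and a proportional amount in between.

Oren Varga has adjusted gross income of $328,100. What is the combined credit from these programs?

$5,660

Apprenticeship Credit: 5% of the $69,300 excess over $258,800 is $3,465; credit = $9,125 − $3,465 = $5,660.
Student Loan Interest Credit: income exceeds $303,500 by $24,600 → 50 increments × $100 = $5,000 ≥ base, so the credit is $0.
Veteran's Credit: $328,100 is at or above $311,700, so the credit is $0.
Total: $5,660 + $0 + $0 = $5,660.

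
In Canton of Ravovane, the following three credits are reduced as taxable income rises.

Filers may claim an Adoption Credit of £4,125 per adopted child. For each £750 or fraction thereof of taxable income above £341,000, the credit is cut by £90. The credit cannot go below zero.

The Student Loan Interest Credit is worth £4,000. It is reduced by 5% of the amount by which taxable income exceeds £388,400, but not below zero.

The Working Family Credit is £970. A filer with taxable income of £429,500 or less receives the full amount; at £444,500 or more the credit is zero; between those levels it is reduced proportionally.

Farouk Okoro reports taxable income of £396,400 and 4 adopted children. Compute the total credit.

Adoption Credit: base = 4 × £4,125 = £16,500. income exceeds £341,000 by £55,400, which is 74 full-or-partial £750 increments; reduction = 74 × £90 = £6,660, leaving £9,840.
Student Loan Interest Credit: 5% of the £8,000 excess over £388,400 is £400; credit = £4,000 − £400 = £3,600.
Working Family Credit: £396,400 is at or below the £429,500 threshold, so the full £970 applies.
Total: £9,840 + £3,600 + £970 = £14,410.

£14,410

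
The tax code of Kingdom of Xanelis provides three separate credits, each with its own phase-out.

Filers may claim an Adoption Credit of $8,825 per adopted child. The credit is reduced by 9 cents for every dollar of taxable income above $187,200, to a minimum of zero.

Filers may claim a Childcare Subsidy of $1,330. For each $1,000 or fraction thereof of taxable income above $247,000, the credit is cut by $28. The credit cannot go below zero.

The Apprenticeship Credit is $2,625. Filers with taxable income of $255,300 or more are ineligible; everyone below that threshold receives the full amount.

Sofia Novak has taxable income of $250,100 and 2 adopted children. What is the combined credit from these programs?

$15,832

Adoption Credit: base = 2 × $8,825 = $17,650. 9% of the $62,900 excess over $187,200 is $5,661; credit = $17,650 − $5,661 = $11,989.
Childcare Subsidy: income exceeds $247,000 by $3,100, which is 4 full-or-partial $1,000 increments; reduction = 4 × $28 = $112, leaving $1,218.
Apprenticeship Credit: $250,100 is below the $255,300 cutoff, so the full $2,625 applies.
Total: $11,989 + $1,218 + $2,625 = $15,832.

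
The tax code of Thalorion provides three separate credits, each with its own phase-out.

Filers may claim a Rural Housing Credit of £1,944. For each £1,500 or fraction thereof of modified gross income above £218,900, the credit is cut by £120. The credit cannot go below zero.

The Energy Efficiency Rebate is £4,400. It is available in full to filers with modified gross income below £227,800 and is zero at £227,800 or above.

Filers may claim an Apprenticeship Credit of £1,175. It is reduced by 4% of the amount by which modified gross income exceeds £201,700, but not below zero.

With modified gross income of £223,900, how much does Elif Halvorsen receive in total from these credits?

Rural Housing Credit: income exceeds £218,900 by £5,000, which is 4 full-or-partial £1,500 increments; reduction = 4 × £120 = £480, leaving £1,464.
Energy Efficiency Rebate: £223,900 is below the £227,800 cutoff, so the full £4,400 applies.
Apprenticeship Credit: 4% of the £22,200 excess over £201,700 is £888; credit = £1,175 − £888 = £287.
Total: £1,464 + £4,400 + £287 = £6,151.

£6,151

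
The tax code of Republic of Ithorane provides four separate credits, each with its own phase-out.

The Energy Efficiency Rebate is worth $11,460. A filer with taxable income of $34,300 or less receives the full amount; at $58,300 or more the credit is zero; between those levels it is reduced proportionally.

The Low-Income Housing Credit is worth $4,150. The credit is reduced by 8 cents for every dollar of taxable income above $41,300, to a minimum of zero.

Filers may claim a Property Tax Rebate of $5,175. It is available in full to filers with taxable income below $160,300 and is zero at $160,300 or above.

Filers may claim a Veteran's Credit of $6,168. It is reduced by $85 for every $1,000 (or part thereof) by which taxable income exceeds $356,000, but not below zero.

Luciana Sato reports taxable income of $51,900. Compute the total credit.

Energy Efficiency Rebate: $51,900 is $17,600 into a $24,000 phase-out range, leaving 6,400/24,000 of the credit: $11,460 × 6,400/24,000 = $3,056.
Low-Income Housing Credit: 8% of the $10,600 excess over $41,300 is $848; credit = $4,150 − $848 = $3,302.
Property Tax Rebate: $51,900 is below the $160,300 cutoff, so the full $5,175 applies.
Veteran's Credit: $51,900 is at or below the $356,000 threshold, so the full $6,168 applies.
Total: $3,056 + $3,302 + $5,175 + $6,168 = $17,701.

$17,701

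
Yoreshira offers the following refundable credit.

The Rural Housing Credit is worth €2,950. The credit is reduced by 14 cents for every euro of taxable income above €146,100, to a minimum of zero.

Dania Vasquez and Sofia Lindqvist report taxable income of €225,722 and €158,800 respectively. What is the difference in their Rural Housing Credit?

€1,172

Dania (€225,722): Rural Housing Credit: 14% of the €79,622 excess over €146,100 is €11,147.08 ≥ base, so the credit is €0.
Sofia (€158,800): Rural Housing Credit: 14% of the €12,700 excess over €146,100 is €1,778; credit = €2,950 − €1,778 = €1,172.
Difference: |€0 − €1,172| = €1,172.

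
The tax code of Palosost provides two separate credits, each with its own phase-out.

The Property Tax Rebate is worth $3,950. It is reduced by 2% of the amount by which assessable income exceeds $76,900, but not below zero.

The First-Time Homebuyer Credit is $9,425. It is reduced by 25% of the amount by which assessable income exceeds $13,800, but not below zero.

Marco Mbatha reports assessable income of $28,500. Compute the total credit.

Property Tax Rebate: $28,500 is at or below the $76,900 threshold, so the full $3,950 applies.
First-Time Homebuyer Credit: 25% of the $14,700 excess over $13,800 is $3,675; credit = $9,425 − $3,675 = $5,750.
Total: $3,950 + $5,750 = $9,700.

$9,700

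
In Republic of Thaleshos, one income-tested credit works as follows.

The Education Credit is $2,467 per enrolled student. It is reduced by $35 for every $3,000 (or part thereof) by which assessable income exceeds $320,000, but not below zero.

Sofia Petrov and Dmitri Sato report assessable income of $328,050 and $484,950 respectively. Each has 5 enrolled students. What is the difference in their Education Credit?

$1,820

Sofia ($328,050): Education Credit: base = 5 × $2,467 = $12,335. income exceeds $320,000 by $8,050, which is 3 full-or-partial $3,000 increments; reduction = 3 × $35 = $105, leaving $12,230.
Dmitri ($484,950): Education Credit: base = 5 × $2,467 = $12,335. income exceeds $320,000 by $164,950, which is 55 full-or-partial $3,000 increments; reduction = 55 × $35 = $1,925, leaving $10,410.
Difference: |$12,230 − $10,410| = $1,820.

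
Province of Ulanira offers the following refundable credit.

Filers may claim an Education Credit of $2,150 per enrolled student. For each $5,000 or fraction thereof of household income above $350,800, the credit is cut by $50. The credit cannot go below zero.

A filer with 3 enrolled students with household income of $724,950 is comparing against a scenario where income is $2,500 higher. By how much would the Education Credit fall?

$50

At $724,950 — base = 3 × $2,150 = $6,450. income exceeds $350,800 by $374,150, which is 75 full-or-partial $5,000 increments; reduction = 75 × $50 = $3,750, leaving $2,700.
At $727,450 — base = 3 × $2,150 = $6,450. income exceeds $350,800 by $376,650, which is 76 full-or-partial $5,000 increments; reduction = 76 × $50 = $3,800, leaving $2,650.
Lost: $2,700 − $2,650 = $50.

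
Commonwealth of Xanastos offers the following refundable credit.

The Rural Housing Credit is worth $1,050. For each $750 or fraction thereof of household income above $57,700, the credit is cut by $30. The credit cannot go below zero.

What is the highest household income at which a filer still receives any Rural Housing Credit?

After 34 increments the reduction is 34 × $30 = $1,020, leaving $30; one more increment wipes it out. Increment 34 ends at excess 34 × $750 = $25,500, so the highest qualifying income is $57,700 + $25,500 = $83,200.

$83,200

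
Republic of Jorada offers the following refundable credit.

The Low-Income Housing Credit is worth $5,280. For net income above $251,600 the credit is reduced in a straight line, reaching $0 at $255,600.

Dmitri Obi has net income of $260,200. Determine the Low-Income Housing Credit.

$0

Low-Income Housing Credit: $260,200 is at or above $255,600, so the credit is $0.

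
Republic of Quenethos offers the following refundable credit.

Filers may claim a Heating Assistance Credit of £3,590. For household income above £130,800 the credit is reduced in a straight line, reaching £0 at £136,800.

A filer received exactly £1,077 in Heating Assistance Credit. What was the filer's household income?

£135,000

£1,077 is 1,077/3,590 of the full £3,590, so 2,513/3,590 of the £6,000 range has been used: income = £130,800 + £6,000 × 2,513/3,590 = £135,000.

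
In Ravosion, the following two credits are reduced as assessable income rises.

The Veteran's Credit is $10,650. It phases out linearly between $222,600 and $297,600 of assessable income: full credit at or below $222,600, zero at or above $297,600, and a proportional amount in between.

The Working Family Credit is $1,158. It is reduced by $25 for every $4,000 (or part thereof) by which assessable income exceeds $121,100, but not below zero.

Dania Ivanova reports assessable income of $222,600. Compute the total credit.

$11,158

Veteran's Credit: $222,600 is at or below the $222,600 threshold, so the full $10,650 applies.
Working Family Credit: income exceeds $121,100 by $101,500, which is 26 full-or-partial $4,000 increments; reduction = 26 × $25 = $650, leaving $508.
Total: $10,650 + $508 = $11,158.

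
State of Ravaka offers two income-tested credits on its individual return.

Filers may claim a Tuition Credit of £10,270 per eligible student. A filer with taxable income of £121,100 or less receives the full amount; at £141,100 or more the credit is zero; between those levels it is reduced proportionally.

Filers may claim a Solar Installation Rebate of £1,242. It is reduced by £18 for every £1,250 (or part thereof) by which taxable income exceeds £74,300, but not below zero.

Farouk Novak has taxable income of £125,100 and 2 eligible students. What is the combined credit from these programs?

Tuition Credit: base = 2 × £10,270 = £20,540. £125,100 is £4,000 into a £20,000 phase-out range, leaving 16,000/20,000 of the credit: £20,540 × 16,000/20,000 = £16,432.
Solar Installation Rebate: income exceeds £74,300 by £50,800, which is 41 full-or-partial £1,250 increments; reduction = 41 × £18 = £738, leaving £504.
Total: £16,432 + £504 = £16,936.

£16,936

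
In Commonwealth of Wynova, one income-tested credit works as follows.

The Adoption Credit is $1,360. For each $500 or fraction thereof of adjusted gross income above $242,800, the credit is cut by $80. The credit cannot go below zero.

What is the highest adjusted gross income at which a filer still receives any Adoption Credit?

$250,800

After 16 increments the reduction is 16 × $80 = $1,280, leaving $80; one more increment wipes it out. Increment 16 ends at excess 16 × $500 = $8,000, so the highest qualifying income is $242,800 + $8,000 = $250,800.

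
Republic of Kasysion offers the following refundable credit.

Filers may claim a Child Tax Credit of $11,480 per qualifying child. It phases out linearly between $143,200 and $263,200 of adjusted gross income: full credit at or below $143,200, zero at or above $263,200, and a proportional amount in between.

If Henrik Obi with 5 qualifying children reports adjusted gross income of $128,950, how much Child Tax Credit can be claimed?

$57,400

Child Tax Credit: base = 5 × $11,480 = $57,400. $128,950 is at or below the $143,200 threshold, so the full $57,400 applies.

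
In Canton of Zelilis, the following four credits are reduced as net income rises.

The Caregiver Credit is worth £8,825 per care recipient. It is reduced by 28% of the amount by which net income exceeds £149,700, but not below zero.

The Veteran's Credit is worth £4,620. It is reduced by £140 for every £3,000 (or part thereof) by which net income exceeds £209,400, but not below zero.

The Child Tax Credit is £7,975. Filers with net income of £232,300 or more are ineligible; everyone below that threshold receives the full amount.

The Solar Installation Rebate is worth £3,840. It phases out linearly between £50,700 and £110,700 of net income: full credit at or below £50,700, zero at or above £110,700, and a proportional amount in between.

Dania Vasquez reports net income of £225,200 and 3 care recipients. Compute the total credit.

Caregiver Credit: base = 3 × £8,825 = £26,475. 28% of the £75,500 excess over £149,700 is £21,140; credit = £26,475 − £21,140 = £5,335.
Veteran's Credit: income exceeds £209,400 by £15,800, which is 6 full-or-partial £3,000 increments; reduction = 6 × £140 = £840, leaving £3,780.
Child Tax Credit: £225,200 is below the £232,300 cutoff, so the full £7,975 applies.
Solar Installation Rebate: £225,200 is at or above £110,700, so the credit is £0.
Total: £5,335 + £3,780 + £7,975 + £0 = £17,090.

£17,090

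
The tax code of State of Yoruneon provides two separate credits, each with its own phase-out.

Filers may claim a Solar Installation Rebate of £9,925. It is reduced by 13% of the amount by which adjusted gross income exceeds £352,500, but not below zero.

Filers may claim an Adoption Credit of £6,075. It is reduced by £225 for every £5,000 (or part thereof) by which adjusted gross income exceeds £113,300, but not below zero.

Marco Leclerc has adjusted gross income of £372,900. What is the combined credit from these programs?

Solar Installation Rebate: 13% of the £20,400 excess over £352,500 is £2,652; credit = £9,925 − £2,652 = £7,273.
Adoption Credit: income exceeds £113,300 by £259,600 → 52 increments × £225 = £11,700 ≥ base, so the credit is £0.
Total: £7,273 + £0 = £7,273.

£7,273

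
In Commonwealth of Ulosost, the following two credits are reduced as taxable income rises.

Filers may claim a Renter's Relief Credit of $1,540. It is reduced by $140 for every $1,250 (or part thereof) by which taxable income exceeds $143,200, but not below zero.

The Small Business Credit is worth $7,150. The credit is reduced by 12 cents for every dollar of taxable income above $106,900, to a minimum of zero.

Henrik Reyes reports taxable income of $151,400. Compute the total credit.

$2,370

Renter's Relief Credit: income exceeds $143,200 by $8,200, which is 7 full-or-partial $1,250 increments; reduction = 7 × $140 = $980, leaving $560.
Small Business Credit: 12% of the $44,500 excess over $106,900 is $5,340; credit = $7,150 − $5,340 = $1,810.
Total: $560 + $1,810 = $2,370.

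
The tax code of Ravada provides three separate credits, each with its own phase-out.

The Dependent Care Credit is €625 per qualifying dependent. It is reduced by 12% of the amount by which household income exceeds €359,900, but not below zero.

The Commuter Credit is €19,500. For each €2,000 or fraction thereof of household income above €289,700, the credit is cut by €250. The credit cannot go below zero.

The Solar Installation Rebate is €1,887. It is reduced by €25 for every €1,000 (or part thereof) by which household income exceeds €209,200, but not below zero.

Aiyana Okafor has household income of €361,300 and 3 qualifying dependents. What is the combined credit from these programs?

€12,207

Dependent Care Credit: base = 3 × €625 = €1,875. 12% of the €1,400 excess over €359,900 is €168; credit = €1,875 − €168 = €1,707.
Commuter Credit: income exceeds €289,700 by €71,600, which is 36 full-or-partial €2,000 increments; reduction = 36 × €250 = €9,000, leaving €10,500.
Solar Installation Rebate: income exceeds €209,200 by €152,100 → 153 increments × €25 = €3,825 ≥ base, so the credit is €0.
Total: €1,707 + €10,500 + €0 = €12,207.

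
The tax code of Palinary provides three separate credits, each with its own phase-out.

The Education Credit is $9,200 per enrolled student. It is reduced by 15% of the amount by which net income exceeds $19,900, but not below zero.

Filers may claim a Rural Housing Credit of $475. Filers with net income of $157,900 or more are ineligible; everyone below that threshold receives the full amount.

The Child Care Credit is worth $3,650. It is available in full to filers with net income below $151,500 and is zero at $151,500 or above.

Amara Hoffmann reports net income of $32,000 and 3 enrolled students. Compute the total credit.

Education Credit: base = 3 × $9,200 = $27,600. 15% of the $12,100 excess over $19,900 is $1,815; credit = $27,600 − $1,815 = $25,785.
Rural Housing Credit: $32,000 is below the $157,900 cutoff, so the full $475 applies.
Child Care Credit: $32,000 is below the $151,500 cutoff, so the full $3,650 applies.
Total: $25,785 + $475 + $3,650 = $29,910.

$29,910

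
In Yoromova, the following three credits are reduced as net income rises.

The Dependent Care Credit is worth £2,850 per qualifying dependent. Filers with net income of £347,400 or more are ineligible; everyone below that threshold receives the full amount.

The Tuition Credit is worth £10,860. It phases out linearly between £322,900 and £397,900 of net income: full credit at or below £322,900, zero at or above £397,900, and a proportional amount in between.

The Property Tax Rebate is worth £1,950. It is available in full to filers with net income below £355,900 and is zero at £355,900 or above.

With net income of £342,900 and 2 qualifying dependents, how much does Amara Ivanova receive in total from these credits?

£15,614

Dependent Care Credit: base = 2 × £2,850 = £5,700. £342,900 is below the £347,400 cutoff, so the full £5,700 applies.
Tuition Credit: £342,900 is £20,000 into a £75,000 phase-out range, leaving 55,000/75,000 of the credit: £10,860 × 55,000/75,000 = £7,964.
Property Tax Rebate: £342,900 is below the £355,900 cutoff, so the full £1,950 applies.
Total: £5,700 + £7,964 + £1,950 = £15,614.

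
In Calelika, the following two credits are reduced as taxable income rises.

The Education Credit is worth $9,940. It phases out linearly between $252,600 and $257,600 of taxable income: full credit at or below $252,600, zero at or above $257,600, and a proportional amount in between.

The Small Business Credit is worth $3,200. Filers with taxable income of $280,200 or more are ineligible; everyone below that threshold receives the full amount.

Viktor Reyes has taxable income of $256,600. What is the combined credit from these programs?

Education Credit: $256,600 is $4,000 into a $5,000 phase-out range, leaving 1,000/5,000 of the credit: $9,940 × 1,000/5,000 = $1,988.
Small Business Credit: $256,600 is below the $280,200 cutoff, so the full $3,200 applies.
Total: $1,988 + $3,200 = $5,188.

$5,188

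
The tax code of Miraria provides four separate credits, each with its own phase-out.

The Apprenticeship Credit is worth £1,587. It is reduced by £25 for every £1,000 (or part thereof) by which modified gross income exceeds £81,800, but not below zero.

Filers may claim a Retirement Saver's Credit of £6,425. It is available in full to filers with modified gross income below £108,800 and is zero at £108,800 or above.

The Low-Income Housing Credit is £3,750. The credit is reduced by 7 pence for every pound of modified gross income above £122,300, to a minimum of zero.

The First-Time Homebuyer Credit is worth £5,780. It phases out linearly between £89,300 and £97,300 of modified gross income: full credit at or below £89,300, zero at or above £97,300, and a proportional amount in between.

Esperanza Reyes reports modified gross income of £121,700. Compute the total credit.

Apprenticeship Credit: income exceeds £81,800 by £39,900, which is 40 full-or-partial £1,000 increments; reduction = 40 × £25 = £1,000, leaving £587.
Retirement Saver's Credit: £121,700 meets or exceeds the £108,800 cutoff, so the credit is £0.
Low-Income Housing Credit: £121,700 is at or below the £122,300 threshold, so the full £3,750 applies.
First-Time Homebuyer Credit: £121,700 is at or above £97,300, so the credit is £0.
Total: £587 + £0 + £3,750 + £0 = £4,337.

£4,337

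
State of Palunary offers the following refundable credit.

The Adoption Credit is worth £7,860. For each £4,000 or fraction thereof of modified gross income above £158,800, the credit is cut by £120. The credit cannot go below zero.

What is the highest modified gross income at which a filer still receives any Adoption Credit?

After 65 increments the reduction is 65 × £120 = £7,800, leaving £60; one more increment wipes it out. Increment 65 ends at excess 65 × £4,000 = £260,000, so the highest qualifying income is £158,800 + £260,000 = £418,800.

£418,800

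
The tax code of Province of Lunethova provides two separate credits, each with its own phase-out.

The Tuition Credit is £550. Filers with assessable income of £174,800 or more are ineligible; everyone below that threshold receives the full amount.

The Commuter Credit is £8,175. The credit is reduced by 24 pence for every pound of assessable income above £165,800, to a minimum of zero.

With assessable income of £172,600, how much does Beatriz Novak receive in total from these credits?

£7,093

Tuition Credit: £172,600 is below the £174,800 cutoff, so the full £550 applies.
Commuter Credit: 24% of the £6,800 excess over £165,800 is £1,632; credit = £8,175 − £1,632 = £6,543.
Total: £550 + £6,543 = £7,093.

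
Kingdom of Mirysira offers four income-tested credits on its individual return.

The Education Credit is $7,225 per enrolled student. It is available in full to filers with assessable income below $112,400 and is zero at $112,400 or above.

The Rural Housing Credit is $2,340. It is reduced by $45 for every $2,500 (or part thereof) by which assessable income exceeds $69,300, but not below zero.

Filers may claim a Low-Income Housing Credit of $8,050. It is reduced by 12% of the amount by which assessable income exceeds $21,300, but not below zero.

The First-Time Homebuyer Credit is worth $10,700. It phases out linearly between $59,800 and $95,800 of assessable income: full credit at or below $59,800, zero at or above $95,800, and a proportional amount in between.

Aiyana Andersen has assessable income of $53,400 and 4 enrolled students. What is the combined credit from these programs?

Education Credit: base = 4 × $7,225 = $28,900. $53,400 is below the $112,400 cutoff, so the full $28,900 applies.
Rural Housing Credit: $53,400 is at or below the $69,300 threshold, so the full $2,340 applies.
Low-Income Housing Credit: 12% of the $32,100 excess over $21,300 is $3,852; credit = $8,050 − $3,852 = $4,198.
First-Time Homebuyer Credit: $53,400 is at or below the $59,800 threshold, so the full $10,700 applies.
Total: $28,900 + $2,340 + $4,198 + $10,700 = $46,138.

$46,138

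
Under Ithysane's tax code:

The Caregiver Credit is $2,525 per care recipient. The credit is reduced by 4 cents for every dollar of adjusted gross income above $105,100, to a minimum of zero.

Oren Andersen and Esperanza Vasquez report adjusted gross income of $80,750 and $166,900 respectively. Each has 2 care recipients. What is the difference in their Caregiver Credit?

$2,472

Oren ($80,750): Caregiver Credit: base = 2 × $2,525 = $5,050. $80,750 is at or below the $105,100 threshold, so the full $5,050 applies.
Esperanza ($166,900): Caregiver Credit: base = 2 × $2,525 = $5,050. 4% of the $61,800 excess over $105,100 is $2,472; credit = $5,050 − $2,472 = $2,578.
Difference: |$5,050 − $2,578| = $2,472.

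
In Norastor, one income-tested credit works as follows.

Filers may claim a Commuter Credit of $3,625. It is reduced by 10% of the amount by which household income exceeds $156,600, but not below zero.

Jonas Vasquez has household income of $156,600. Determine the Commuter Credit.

Commuter Credit: $156,600 is at or below the $156,600 threshold, so the full $3,625 applies.

$3,625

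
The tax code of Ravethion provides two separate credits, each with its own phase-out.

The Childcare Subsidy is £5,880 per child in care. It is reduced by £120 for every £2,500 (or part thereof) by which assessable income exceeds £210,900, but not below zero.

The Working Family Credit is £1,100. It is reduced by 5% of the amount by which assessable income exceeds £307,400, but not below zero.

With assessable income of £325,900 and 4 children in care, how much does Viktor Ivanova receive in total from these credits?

Childcare Subsidy: base = 4 × £5,880 = £23,520. income exceeds £210,900 by £115,000, which is 46 full-or-partial £2,500 increments; reduction = 46 × £120 = £5,520, leaving £18,000.
Working Family Credit: 5% of the £18,500 excess over £307,400 is £925; credit = £1,100 − £925 = £175.
Total: £18,000 + £175 = £18,175.

£18,175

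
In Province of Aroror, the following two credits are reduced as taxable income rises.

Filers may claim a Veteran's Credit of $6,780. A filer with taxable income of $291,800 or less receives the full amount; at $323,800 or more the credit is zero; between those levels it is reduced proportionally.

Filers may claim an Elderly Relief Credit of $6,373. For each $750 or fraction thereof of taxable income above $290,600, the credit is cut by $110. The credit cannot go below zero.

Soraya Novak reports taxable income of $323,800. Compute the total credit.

$1,423

Veteran's Credit: $323,800 is at or above $323,800, so the credit is $0.
Elderly Relief Credit: income exceeds $290,600 by $33,200, which is 45 full-or-partial $750 increments; reduction = 45 × $110 = $4,950, leaving $1,423.
Total: $0 + $1,423 = $1,423.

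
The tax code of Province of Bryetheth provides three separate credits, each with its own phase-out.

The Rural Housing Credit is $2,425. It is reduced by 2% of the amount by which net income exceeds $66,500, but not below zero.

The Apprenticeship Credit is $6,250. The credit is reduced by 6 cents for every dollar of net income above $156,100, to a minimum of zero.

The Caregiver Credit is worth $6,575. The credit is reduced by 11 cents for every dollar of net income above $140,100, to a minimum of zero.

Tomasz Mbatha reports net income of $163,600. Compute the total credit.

Rural Housing Credit: 2% of the $97,100 excess over $66,500 is $1,942; credit = $2,425 − $1,942 = $483.
Apprenticeship Credit: 6% of the $7,500 excess over $156,100 is $450; credit = $6,250 − $450 = $5,800.
Caregiver Credit: 11% of the $23,500 excess over $140,100 is $2,585; credit = $6,575 − $2,585 = $3,990.
Total: $483 + $5,800 + $3,990 = $10,273.

$10,273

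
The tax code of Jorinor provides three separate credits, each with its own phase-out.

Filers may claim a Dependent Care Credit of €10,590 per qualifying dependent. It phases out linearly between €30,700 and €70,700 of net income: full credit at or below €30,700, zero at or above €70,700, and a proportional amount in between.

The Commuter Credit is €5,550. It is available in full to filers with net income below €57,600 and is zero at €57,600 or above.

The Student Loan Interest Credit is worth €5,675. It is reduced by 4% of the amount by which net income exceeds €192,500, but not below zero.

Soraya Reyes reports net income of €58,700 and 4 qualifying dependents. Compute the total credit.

€18,383

Dependent Care Credit: base = 4 × €10,590 = €42,360. €58,700 is €28,000 into a €40,000 phase-out range, leaving 12,000/40,000 of the credit: €42,360 × 12,000/40,000 = €12,708.
Commuter Credit: €58,700 meets or exceeds the €57,600 cutoff, so the credit is €0.
Student Loan Interest Credit: €58,700 is at or below the €192,500 threshold, so the full €5,675 applies.
Total: €12,708 + €0 + €5,675 = €18,383.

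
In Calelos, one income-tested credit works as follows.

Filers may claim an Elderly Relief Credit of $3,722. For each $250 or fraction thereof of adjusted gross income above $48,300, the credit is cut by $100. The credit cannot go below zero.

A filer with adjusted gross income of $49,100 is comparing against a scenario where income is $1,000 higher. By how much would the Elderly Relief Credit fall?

$400

At $49,100 — income exceeds $48,300 by $800, which is 4 full-or-partial $250 increments; reduction = 4 × $100 = $400, leaving $3,322.
At $50,100 — income exceeds $48,300 by $1,800, which is 8 full-or-partial $250 increments; reduction = 8 × $100 = $800, leaving $2,922.
Lost: $3,322 − $2,922 = $400.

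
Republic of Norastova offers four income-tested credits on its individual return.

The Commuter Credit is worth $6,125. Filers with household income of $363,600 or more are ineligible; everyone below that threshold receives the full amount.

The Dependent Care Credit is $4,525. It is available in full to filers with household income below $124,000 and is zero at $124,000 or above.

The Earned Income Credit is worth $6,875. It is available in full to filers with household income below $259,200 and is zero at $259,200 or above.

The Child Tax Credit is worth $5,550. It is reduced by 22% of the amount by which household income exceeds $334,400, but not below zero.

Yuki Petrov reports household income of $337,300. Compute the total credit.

Commuter Credit: $337,300 is below the $363,600 cutoff, so the full $6,125 applies.
Dependent Care Credit: $337,300 meets or exceeds the $124,000 cutoff, so the credit is $0.
Earned Income Credit: $337,300 meets or exceeds the $259,200 cutoff, so the credit is $0.
Child Tax Credit: 22% of the $2,900 excess over $334,400 is $638; credit = $5,550 − $638 = $4,912.
Total: $6,125 + $0 + $0 + $4,912 = $11,037.

$11,037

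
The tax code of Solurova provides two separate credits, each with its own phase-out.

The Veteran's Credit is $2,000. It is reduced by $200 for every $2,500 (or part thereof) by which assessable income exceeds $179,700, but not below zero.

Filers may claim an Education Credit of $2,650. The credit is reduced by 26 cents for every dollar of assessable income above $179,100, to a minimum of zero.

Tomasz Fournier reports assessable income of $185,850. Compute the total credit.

$2,295

Veteran's Credit: income exceeds $179,700 by $6,150, which is 3 full-or-partial $2,500 increments; reduction = 3 × $200 = $600, leaving $1,400.
Education Credit: 26% of the $6,750 excess over $179,100 is $1,755; credit = $2,650 − $1,755 = $895.
Total: $1,400 + $895 = $2,295.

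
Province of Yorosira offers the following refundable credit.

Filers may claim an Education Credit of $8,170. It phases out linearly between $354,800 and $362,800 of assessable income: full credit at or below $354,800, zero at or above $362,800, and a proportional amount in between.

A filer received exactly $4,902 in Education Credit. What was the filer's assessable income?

$358,000

$4,902 is 4,902/8,170 of the full $8,170, so 3,268/8,170 of the $8,000 range has been used: income = $354,800 + $8,000 × 3,268/8,170 = $358,000.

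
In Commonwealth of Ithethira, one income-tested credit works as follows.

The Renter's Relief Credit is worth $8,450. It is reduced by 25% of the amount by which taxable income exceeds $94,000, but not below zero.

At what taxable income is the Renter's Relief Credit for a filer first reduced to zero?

$127,800

The credit falls by 25% of each dollar above $94,000, so it reaches zero when the excess is $8,450 / 25% = $33,800: income = $94,000 + $33,800 = $127,800.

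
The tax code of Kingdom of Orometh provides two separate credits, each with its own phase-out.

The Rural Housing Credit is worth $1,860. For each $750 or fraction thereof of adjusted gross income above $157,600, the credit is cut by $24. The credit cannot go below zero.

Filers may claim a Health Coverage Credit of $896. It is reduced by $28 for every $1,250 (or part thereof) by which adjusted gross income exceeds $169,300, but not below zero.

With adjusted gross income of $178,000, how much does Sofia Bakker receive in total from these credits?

$1,888

Rural Housing Credit: income exceeds $157,600 by $20,400, which is 28 full-or-partial $750 increments; reduction = 28 × $24 = $672, leaving $1,188.
Health Coverage Credit: income exceeds $169,300 by $8,700, which is 7 full-or-partial $1,250 increments; reduction = 7 × $28 = $196, leaving $700.
Total: $1,188 + $700 = $1,888.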